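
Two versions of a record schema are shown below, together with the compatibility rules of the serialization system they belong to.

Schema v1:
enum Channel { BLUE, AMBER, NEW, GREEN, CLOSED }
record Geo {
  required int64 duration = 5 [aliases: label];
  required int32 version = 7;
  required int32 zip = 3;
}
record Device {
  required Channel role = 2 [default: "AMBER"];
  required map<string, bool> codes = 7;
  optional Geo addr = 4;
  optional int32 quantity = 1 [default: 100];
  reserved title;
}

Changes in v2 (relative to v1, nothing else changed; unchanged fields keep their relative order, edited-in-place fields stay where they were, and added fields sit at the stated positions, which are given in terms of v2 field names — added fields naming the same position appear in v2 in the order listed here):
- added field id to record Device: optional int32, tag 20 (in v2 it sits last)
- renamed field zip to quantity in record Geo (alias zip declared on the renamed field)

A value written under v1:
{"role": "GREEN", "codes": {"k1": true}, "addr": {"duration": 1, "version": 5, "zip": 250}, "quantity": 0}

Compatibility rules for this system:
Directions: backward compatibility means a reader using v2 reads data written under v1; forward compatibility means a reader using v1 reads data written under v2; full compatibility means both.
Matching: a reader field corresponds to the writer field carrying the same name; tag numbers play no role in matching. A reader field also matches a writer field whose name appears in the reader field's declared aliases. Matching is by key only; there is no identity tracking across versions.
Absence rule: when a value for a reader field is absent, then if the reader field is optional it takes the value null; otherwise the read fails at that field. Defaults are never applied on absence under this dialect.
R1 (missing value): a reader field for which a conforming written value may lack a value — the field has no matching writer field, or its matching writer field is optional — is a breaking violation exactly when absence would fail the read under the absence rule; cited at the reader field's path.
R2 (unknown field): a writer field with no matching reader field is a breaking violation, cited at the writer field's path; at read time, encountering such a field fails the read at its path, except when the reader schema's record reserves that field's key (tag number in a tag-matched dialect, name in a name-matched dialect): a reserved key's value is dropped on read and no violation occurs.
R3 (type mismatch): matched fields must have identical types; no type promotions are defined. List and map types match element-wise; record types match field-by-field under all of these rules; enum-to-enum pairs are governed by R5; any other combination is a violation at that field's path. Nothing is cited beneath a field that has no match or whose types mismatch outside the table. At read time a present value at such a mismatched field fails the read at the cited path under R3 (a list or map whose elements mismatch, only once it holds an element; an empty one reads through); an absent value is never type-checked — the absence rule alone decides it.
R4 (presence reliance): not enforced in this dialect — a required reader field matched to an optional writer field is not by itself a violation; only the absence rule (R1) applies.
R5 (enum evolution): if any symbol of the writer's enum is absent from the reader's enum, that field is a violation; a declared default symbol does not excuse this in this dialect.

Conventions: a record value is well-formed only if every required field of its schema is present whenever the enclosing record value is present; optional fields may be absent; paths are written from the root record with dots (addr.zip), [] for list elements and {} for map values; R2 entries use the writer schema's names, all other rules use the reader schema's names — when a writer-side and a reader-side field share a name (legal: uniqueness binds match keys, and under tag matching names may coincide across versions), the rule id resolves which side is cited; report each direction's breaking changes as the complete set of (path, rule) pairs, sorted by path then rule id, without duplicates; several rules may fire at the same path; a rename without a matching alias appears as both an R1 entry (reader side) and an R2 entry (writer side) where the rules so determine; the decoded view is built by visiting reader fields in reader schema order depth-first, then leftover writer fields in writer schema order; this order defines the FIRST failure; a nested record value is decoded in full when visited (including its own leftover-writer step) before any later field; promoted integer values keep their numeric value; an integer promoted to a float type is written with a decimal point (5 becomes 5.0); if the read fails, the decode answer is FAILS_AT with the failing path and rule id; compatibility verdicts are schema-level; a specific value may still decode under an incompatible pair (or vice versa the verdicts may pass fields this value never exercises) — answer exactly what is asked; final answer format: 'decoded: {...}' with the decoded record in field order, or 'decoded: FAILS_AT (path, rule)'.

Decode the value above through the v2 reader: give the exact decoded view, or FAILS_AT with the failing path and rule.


in Device below, arrows point writer -> reader
decode (reader v2):
  role := "GREEN"
  codes := {"k1": true}
  addr.duration := 1
  addr.version := 5
  addr.quantity := 250 (from writer zip)
  quantity := 0
  id := null (not supplied -> null)
  => decoded: {"role": "GREEN", "codes": {"k1": true}, "addr": {"duration": 1, "version": 5, "quantity": 250}, "quantity": 0, "id": null}

decoded: {"role": "GREEN", "codes": {"k1": true}, "addr": {"duration": 1, "version": 5, "quantity": 250}, "quantity": 0, "id": null}


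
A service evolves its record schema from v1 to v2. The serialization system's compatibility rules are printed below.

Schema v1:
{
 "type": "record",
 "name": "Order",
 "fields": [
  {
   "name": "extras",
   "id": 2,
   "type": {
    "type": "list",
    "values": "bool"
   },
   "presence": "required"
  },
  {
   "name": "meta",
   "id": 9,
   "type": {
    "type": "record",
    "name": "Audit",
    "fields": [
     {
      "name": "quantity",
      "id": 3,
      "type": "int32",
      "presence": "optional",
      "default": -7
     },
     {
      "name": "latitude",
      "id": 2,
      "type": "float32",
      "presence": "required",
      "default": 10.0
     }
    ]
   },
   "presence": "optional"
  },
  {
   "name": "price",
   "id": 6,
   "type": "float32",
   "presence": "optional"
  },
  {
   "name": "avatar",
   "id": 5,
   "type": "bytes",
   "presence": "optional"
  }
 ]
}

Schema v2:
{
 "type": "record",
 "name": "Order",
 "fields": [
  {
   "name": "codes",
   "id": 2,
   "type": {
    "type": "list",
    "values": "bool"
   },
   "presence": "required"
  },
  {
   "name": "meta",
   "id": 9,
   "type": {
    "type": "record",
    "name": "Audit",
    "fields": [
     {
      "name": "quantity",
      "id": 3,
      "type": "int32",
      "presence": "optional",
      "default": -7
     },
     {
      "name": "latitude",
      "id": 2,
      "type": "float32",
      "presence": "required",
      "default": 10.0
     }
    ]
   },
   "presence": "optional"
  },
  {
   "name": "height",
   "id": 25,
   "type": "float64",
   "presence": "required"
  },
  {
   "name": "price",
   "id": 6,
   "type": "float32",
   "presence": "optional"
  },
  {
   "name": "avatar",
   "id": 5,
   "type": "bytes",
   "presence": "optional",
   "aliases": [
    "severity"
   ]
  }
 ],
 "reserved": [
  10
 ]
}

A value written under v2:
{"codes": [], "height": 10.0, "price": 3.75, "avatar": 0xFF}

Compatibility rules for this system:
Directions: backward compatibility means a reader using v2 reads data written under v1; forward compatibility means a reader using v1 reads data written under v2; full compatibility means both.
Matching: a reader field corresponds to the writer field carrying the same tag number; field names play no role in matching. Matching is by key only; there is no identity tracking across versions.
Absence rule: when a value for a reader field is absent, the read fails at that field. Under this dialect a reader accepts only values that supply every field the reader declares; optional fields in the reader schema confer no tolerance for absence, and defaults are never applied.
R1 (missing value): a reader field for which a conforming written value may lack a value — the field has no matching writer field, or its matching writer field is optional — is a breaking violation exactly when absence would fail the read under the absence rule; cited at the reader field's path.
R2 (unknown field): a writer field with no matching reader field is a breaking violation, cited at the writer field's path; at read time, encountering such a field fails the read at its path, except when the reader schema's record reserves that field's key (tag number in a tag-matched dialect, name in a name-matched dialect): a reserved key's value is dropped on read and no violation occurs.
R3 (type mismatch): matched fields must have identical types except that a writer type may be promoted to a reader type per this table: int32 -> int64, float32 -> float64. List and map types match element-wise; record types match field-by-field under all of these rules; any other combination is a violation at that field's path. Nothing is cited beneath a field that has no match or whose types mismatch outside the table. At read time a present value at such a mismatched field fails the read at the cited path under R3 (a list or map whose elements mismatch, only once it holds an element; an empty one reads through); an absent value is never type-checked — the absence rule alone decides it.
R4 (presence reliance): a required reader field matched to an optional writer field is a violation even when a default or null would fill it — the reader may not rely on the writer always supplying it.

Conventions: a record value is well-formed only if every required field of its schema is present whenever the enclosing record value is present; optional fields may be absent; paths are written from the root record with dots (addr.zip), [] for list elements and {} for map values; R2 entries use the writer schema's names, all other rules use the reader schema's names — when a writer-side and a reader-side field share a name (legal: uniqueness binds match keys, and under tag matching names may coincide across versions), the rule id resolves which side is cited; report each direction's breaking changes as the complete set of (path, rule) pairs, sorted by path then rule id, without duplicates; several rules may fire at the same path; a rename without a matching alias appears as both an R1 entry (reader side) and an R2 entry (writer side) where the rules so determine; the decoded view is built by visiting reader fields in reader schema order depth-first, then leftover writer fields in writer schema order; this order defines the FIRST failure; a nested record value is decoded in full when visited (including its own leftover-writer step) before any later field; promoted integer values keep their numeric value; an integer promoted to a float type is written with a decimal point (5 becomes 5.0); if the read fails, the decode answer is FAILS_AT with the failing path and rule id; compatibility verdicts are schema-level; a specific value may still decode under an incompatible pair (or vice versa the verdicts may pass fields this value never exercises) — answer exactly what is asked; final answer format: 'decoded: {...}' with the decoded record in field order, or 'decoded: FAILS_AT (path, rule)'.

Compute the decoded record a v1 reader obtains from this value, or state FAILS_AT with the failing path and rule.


each type pair in Order: writer, then reader
decode (reader v1):
  extras := [] (from writer codes)
  read fails at meta under R1 (no fill)
  => FAILS_AT (meta, R1)
checking off the Order differences that do not matter here:
  added field height to record Order: required float64, tag 25 (in v2 it sits immediately before price) -> changes Order's schema-level verdicts only — the decode of this value is the same
  renamed field extras to codes in record Order -> triggers nothing under the printed rules; the Order answer is the same either way

decoded: FAILS_AT (meta, R1)


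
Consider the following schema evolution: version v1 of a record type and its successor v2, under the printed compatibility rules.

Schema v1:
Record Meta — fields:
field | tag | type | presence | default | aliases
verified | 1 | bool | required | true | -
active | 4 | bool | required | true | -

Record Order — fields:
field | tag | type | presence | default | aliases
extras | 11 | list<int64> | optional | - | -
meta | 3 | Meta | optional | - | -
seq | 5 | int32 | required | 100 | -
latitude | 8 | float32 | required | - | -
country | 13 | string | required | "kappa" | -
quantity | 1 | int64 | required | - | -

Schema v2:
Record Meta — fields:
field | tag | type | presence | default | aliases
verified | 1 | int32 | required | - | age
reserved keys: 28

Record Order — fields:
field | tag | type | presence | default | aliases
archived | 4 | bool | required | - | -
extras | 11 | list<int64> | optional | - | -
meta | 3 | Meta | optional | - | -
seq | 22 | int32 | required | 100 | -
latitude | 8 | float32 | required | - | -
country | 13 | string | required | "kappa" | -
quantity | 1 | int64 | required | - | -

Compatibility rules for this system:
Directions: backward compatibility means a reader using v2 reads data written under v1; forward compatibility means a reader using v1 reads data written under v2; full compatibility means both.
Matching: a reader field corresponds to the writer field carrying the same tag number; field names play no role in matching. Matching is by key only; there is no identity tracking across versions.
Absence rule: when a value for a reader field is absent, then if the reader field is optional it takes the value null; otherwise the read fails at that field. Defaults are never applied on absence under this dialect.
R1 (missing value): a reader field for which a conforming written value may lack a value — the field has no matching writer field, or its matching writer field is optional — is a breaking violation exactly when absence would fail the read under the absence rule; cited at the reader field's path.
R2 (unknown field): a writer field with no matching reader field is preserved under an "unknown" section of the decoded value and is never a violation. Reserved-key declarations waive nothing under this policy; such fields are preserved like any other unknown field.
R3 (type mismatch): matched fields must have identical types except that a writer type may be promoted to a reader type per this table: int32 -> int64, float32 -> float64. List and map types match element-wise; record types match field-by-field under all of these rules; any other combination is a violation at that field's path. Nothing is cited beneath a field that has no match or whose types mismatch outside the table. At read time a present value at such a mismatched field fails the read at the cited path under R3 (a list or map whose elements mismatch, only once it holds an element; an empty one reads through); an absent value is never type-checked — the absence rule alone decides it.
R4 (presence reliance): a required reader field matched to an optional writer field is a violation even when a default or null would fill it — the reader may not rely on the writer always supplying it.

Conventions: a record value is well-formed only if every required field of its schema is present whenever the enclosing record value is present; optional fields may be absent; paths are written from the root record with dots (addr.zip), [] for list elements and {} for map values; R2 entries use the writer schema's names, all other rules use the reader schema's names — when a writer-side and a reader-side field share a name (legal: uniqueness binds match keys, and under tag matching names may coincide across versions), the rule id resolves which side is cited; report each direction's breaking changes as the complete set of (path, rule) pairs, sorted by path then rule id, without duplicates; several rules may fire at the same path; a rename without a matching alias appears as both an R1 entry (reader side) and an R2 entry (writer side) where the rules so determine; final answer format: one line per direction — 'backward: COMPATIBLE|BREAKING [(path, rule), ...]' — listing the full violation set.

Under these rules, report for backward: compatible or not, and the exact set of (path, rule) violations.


backward: BREAKING [(archived, R1), (meta.verified, R3), (seq, R1)]

the writer's type comes first in each Order pair
checking backward for Order: reader v2 against writer v1:
  archived: no writer match
  list<int64> -> list<int64>, writer optional: extras aligns to extras
  Meta -> Meta, writer optional: meta aligns to meta
  seq: no writer match
  float32 -> float32, writer required: latitude aligns to latitude
  string -> string, writer required: country aligns to country
  int64 -> int64, writer required: quantity aligns to quantity
  leftover writer field: seq
  bool -> int32, writer required: meta.verified aligns to meta.verified
  leftover writer field: meta.active
  violation R1 at archived
  violation R3 at meta.verified
  violation R1 at seq
  => backward: BREAKING (3)
remaining Order differences; none change what is asked:
  removed field active from record Meta -> matters only for Order's forward compatibility — outside the asked direction


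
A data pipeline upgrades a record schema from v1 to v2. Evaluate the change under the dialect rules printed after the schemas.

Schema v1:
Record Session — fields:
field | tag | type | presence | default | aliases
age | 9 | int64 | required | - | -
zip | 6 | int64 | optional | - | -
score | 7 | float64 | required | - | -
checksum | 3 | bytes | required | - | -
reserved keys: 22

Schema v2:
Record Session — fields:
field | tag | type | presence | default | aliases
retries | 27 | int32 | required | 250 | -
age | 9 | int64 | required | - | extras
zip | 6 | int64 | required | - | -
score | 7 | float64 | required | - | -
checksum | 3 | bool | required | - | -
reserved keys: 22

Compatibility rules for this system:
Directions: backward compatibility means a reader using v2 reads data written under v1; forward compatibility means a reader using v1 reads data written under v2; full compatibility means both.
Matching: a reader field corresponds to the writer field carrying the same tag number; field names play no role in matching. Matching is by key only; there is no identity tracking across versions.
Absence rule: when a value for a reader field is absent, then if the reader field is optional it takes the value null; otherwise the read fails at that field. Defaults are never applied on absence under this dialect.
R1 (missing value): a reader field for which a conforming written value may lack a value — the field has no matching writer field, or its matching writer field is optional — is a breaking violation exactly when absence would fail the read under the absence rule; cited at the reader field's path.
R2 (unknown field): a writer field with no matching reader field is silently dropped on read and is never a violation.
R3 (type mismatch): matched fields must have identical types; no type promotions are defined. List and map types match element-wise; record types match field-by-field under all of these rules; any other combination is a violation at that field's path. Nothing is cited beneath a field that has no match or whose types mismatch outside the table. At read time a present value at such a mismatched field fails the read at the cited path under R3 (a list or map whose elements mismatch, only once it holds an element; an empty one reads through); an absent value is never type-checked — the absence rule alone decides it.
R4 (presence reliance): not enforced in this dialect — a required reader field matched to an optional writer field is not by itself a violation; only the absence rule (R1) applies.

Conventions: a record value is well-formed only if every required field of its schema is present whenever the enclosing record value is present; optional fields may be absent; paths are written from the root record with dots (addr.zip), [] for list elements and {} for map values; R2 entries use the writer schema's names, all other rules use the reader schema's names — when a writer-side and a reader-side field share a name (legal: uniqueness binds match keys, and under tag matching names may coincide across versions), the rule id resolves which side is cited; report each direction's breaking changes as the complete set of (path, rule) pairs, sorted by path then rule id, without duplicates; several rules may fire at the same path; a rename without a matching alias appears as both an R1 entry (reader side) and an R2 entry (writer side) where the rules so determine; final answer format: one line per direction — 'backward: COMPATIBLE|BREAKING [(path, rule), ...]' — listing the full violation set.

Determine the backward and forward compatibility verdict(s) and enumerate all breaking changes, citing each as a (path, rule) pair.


backward: BREAKING [(checksum, R3), (retries, R1), (zip, R1)]; forward: BREAKING [(checksum, R3)]

arrows below run writer -> reader for Session
backward pass over Session, reader schema v2, writer schema v1:
  retries has no writer counterpart
  age: int64 -> int64, writer required; from age
  zip: int64 -> int64, writer optional; from zip
  score: float64 -> float64, writer required; from score
  checksum: bytes -> bool, writer required; from checksum
  R3 fires at checksum
  R1 fires at retries
  R1 fires at zip
  => 3 violation(s): backward is BREAKING for Session
forward pass over Session, reader schema v1, writer schema v2:
  age: int64 -> int64, writer required; from age
  zip: int64 -> int64, writer required; from zip
  score: float64 -> float64, writer required; from score
  checksum: bool -> bytes, writer required; from checksum
  retries (writer side), unknown to reader
  R3 fires at checksum
  => 1 violation(s): forward is BREAKING for Session


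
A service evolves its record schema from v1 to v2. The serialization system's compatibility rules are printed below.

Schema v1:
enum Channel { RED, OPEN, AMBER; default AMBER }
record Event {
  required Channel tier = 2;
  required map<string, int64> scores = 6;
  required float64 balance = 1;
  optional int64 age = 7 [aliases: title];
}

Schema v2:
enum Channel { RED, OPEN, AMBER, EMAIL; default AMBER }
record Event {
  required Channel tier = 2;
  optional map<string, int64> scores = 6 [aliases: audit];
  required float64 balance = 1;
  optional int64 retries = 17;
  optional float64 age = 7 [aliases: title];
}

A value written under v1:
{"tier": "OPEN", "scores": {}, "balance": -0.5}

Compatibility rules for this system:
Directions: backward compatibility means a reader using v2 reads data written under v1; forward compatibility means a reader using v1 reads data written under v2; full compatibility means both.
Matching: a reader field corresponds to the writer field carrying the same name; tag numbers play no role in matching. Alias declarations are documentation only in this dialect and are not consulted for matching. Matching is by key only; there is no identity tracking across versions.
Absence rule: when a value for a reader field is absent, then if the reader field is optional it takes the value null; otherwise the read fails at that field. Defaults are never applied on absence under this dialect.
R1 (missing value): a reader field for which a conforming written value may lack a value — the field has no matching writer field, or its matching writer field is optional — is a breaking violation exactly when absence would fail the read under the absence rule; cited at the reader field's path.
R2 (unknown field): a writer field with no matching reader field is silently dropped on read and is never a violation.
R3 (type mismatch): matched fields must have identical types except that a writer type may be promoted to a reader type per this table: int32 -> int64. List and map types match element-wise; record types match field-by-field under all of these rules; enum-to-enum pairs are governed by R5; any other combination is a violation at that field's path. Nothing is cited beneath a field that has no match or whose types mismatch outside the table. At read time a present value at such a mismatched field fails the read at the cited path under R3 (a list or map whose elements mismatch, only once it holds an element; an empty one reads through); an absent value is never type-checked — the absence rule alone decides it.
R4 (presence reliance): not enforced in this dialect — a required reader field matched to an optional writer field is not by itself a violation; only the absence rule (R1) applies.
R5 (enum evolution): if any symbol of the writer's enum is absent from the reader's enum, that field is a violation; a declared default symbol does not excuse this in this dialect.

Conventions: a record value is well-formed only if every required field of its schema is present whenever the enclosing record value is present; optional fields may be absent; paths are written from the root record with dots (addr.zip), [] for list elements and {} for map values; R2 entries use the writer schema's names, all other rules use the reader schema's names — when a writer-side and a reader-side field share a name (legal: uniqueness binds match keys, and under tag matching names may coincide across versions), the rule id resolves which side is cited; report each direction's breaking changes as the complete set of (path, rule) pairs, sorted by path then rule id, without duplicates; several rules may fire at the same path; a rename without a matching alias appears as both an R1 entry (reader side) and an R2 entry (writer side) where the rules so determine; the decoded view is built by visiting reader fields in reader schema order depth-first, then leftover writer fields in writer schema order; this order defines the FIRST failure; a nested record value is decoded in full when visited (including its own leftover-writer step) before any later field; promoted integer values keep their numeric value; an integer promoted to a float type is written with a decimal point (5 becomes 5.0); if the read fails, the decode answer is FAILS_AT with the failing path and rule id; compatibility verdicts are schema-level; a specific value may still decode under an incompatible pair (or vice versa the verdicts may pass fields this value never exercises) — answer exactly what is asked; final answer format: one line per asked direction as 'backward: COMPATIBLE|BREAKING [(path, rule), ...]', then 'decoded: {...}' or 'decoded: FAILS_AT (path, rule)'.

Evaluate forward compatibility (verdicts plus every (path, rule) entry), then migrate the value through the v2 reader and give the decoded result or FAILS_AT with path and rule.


forward: BREAKING [(age, R3), (scores, R1), (tier, R5)]; decoded: {"tier": "OPEN", "scores": {}, "balance": -0.5, "retries": null, "age": null}

each type pair in Event: writer, then reader
forward on Event — v1 reading data written by v2:
  tier <- tier (Channel -> Channel, writer required)
  scores <- scores (map<string, int64> -> map<string, int64>, writer optional)
  balance <- balance (float64 -> float64, writer required)
  age <- age (float64 -> int64, writer optional)
  leftover writer field: retries
  rule R3 violated at age
  rule R1 violated at scores
  rule R5 violated at tier
  => forward verdict for Event: BREAKING, 3 violation(s)
decode (reader v2):
  tier := "OPEN"
  scores := {}
  balance := -0.5
  retries := null (absent, optional -> null)
  age := null (absent, optional -> null)
  => decoded: {"tier": "OPEN", "scores": {}, "balance": -0.5, "retries": null, "age": null}


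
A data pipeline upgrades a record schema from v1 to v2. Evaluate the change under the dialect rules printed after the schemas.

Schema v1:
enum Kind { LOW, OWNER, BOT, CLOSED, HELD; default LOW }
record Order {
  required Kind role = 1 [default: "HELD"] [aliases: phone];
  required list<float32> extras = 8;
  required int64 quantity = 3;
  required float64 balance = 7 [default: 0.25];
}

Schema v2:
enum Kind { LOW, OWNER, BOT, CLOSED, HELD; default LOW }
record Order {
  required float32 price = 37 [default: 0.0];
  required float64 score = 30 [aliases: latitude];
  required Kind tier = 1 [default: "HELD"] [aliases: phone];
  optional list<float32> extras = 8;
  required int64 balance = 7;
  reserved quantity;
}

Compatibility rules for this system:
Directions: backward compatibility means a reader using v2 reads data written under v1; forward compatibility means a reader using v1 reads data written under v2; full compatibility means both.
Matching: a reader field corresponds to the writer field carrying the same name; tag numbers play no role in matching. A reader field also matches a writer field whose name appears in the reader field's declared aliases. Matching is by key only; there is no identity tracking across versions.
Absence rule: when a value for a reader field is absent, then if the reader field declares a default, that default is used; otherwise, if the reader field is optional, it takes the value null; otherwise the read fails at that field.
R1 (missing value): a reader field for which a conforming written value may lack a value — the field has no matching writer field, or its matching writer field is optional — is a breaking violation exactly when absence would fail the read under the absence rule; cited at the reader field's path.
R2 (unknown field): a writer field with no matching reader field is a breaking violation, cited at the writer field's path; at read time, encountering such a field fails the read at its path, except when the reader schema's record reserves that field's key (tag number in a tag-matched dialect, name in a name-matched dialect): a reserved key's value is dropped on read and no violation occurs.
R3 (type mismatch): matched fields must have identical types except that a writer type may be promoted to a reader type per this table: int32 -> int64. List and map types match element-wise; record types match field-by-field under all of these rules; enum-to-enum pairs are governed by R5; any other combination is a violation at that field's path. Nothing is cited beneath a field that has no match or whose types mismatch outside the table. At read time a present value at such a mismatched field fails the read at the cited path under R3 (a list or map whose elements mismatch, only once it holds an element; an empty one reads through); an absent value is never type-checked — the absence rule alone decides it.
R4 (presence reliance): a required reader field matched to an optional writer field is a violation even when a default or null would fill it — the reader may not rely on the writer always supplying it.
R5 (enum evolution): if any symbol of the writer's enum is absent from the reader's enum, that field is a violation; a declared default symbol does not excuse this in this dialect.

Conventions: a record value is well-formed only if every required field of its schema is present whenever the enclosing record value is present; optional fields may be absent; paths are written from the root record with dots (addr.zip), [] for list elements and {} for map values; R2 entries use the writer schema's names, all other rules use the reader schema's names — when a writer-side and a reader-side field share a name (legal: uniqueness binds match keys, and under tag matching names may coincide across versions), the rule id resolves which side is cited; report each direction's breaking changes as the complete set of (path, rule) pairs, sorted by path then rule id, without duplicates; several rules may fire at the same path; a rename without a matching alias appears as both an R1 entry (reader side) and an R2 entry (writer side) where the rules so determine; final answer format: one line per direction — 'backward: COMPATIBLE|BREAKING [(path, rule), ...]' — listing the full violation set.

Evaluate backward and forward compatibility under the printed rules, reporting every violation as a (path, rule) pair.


backward: BREAKING [(balance, R3), (role, R2), (score, R1)]; forward: BREAKING [(balance, R3), (extras, R1), (extras, R4), (price, R2), (quantity, R1), (score, R2), (tier, R2)]

the writer's type comes first in each Order pair
checking backward for Order: reader v2 against writer v1:
  price has no writer counterpart
  score has no writer counterpart
  tier has no writer counterpart
  writer required, list<float32> -> list<float32>: reader extras maps from writer extras
  writer required, float64 -> int64: reader balance maps from writer balance
  role (writer side), unknown to reader
  quantity (writer side), unknown to reader
  breaking: (balance, R3)
  breaking: (role, R2)
  breaking: (score, R1)
  backward on Order therefore BREAKING (3)
checking forward for Order: reader v1 against writer v2:
  role has no writer counterpart
  writer optional, list<float32> -> list<float32>: reader extras maps from writer extras
  quantity has no writer counterpart
  writer required, int64 -> float64: reader balance maps from writer balance
  price (writer side), unknown to reader
  score (writer side), unknown to reader
  tier (writer side), unknown to reader
  breaking: (balance, R3)
  breaking: (extras, R1)
  breaking: (extras, R4)
  breaking: (price, R2)
  breaking: (quantity, R1)
  breaking: (score, R2)
  breaking: (tier, R2)
  forward on Order therefore BREAKING (7)


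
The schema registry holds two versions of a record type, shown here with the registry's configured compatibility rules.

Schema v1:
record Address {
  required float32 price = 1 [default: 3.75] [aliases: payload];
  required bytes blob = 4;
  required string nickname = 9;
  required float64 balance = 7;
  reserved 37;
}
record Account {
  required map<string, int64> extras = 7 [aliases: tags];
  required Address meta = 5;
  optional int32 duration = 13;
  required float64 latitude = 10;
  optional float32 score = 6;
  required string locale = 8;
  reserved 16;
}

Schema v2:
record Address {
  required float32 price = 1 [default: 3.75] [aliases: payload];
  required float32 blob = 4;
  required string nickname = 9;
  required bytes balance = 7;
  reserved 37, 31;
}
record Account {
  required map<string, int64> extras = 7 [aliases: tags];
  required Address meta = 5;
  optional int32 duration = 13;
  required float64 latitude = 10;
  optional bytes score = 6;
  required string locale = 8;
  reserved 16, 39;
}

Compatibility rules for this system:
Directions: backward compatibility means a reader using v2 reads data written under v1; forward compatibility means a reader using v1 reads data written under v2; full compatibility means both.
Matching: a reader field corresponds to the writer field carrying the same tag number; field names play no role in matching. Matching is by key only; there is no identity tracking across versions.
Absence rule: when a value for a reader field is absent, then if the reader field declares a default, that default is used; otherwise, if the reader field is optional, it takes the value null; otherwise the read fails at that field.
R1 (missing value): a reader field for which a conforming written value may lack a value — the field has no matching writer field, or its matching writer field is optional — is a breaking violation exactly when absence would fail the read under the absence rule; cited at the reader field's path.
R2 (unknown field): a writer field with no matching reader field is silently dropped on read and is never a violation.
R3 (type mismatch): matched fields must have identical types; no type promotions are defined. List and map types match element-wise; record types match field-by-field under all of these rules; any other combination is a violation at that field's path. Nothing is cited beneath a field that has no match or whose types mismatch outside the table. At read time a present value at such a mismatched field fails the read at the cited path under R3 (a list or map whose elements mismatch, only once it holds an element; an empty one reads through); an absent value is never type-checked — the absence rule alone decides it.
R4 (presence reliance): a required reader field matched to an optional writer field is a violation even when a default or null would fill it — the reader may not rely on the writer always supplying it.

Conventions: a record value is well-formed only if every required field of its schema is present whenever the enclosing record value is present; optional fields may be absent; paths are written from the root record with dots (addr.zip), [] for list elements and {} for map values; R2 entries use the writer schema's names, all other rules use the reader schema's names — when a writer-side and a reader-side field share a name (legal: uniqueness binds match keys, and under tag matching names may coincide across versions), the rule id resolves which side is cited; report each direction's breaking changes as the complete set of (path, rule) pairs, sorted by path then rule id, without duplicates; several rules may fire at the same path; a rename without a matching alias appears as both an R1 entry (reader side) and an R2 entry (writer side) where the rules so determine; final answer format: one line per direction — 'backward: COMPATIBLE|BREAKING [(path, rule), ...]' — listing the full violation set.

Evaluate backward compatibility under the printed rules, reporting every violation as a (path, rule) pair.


backward: BREAKING [(meta.balance, R3), (meta.blob, R3), (score, R3)]

the writer's type comes first in each Account pair
checking backward for Account: reader v2 against writer v1:
  extras <- extras (map<string, int64> -> map<string, int64>, writer required)
  meta <- meta (Address -> Address, writer required)
  duration <- duration (int32 -> int32, writer optional)
  latitude <- latitude (float64 -> float64, writer required)
  score <- score (float32 -> bytes, writer optional)
  locale <- locale (string -> string, writer required)
  meta.price <- meta.price (float32 -> float32, writer required)
  meta.blob <- meta.blob (bytes -> float32, writer required)
  meta.nickname <- meta.nickname (string -> string, writer required)
  meta.balance <- meta.balance (float64 -> bytes, writer required)
  violation R3 at meta.balance
  violation R3 at meta.blob
  violation R3 at score
  => backward: BREAKING (3)


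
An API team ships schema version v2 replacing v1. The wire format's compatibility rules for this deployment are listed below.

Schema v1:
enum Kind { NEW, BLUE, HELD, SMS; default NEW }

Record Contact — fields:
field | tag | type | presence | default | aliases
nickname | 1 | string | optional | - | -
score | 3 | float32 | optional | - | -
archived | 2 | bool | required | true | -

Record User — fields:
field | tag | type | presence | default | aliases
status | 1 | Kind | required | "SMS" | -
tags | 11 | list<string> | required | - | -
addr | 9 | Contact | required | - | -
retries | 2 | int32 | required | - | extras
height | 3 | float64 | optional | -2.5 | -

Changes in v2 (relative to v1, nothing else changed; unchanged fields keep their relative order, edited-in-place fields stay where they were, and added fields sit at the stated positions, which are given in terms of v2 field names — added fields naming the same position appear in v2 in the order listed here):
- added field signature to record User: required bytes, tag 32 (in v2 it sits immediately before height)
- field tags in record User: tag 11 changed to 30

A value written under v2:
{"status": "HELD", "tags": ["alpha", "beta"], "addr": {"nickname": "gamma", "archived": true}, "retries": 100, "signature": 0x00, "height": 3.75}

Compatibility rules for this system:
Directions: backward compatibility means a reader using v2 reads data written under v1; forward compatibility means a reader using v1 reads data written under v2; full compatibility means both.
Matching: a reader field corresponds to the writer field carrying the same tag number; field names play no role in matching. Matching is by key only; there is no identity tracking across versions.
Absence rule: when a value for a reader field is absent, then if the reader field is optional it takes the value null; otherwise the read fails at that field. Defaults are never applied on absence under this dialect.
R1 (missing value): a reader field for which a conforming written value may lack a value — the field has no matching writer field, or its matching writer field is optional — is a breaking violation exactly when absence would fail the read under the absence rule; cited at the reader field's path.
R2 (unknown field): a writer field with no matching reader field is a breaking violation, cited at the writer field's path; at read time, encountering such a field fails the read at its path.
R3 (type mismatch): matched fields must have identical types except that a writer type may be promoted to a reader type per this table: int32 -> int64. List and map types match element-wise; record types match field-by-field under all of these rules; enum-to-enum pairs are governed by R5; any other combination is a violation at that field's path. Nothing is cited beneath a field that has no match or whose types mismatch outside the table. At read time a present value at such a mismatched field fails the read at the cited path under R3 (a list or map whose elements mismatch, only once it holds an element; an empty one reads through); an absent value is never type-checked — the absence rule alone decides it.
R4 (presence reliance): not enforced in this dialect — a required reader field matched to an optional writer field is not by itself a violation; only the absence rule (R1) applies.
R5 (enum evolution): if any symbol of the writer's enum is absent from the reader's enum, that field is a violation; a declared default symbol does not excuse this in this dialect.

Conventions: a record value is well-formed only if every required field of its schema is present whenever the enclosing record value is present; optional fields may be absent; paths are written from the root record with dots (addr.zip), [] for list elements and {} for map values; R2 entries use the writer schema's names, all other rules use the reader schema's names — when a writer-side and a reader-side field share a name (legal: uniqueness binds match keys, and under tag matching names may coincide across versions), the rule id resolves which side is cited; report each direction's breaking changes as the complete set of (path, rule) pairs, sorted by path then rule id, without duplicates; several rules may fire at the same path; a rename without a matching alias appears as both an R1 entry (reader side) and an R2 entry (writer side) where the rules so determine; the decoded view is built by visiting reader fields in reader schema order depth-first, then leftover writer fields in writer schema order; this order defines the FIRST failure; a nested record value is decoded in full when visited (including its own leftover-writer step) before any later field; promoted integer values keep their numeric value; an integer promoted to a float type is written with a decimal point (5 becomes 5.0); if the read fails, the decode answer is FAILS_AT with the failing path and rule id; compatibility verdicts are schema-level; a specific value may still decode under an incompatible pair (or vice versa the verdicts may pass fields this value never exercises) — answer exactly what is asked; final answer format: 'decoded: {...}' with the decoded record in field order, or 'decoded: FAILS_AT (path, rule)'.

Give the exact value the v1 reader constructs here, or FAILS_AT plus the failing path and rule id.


decoded: FAILS_AT (tags, R1)

each type pair in User: writer, then reader
decoding the User value with the v1 reader:
  status := "HELD"
  read fails at tags under R1 (no fill)
  => FAILS_AT (tags, R1)
the other User changes do not affect what is asked:
  added field signature to record User: required bytes, tag 32 (in v2 it sits immediately before height) -> affects the rule determinations only; this particular User value decodes identically
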